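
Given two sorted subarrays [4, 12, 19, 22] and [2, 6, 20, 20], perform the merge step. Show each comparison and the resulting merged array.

Merging process:

Compare 4 vs 2: take 2 from right. Merged: [2]
Compare 4 vs 6: take 4 from left. Merged: [2, 4]
Compare 12 vs 6: take 6 from right. Merged: [2, 4, 6]
Compare 12 vs 20: take 12 from left. Merged: [2, 4, 6, 12]
Compare 19 vs 20: take 19 from left. Merged: [2, 4, 6, 12, 19]
Compare 22 vs 20: take 20 from right. Merged: [2, 4, 6, 12, 19, 20]
Compare 22 vs 20: take 20 from right. Merged: [2, 4, 6, 12, 19, 20, 20]
Append remaining from left: [22]. Merged: [2, 4, 6, 12, 19, 20, 20, 22]

Final merged array: [2, 4, 6, 12, 19, 20, 20, 22]
Total comparisons: 7

The merged array is [2, 4, 6, 12, 19, 20, 20, 22], requiring 7 comparisons. The merge step runs in O(n) time where n is the total number of elements.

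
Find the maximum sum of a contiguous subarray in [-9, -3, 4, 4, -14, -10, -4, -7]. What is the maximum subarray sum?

Using Kadane's algorithm on [-9, -3, 4, 4, -14, -10, -4, -7]:

Scanning through the array:
Position 1 (value -3): max_ending_here = -3, max_so_far = -3
Position 2 (value 4): max_ending_here = 4, max_so_far = 4
Position 3 (value 4): max_ending_here = 8, max_so_far = 8
Position 4 (value -14): max_ending_here = -6, max_so_far = 8
Position 5 (value -10): max_ending_here = -10, max_so_far = 8
Position 6 (value -4): max_ending_here = -4, max_so_far = 8
Position 7 (value -7): max_ending_here = -7, max_so_far = 8

Maximum subarray: [4, 4]
Maximum sum: 8

The maximum subarray is [4, 4] with sum 8. This subarray runs from index 2 to index 3.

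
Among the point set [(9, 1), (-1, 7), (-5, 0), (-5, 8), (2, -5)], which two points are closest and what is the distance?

Computing all pairwise distances among 5 points:

d((9, 1), (-1, 7)) = 11.6619
d((9, 1), (-5, 0)) = 14.0357
d((9, 1), (-5, 8)) = 15.6525
d((9, 1), (2, -5)) = 9.2195
d((-1, 7), (-5, 0)) = 8.0623
d((-1, 7), (-5, 8)) = 4.1231 <-- minimum
d((-1, 7), (2, -5)) = 12.3693
d((-5, 0), (-5, 8)) = 8.0
d((-5, 0), (2, -5)) = 8.6023
d((-5, 8), (2, -5)) = 14.7648

Closest pair: (-1, 7) and (-5, 8) with distance 4.1231

The closest pair is (-1, 7) and (-5, 8) with Euclidean distance 4.1231. For 5 points, brute-force pairwise comparison is shown above. For large n, the divide-and-conquer algorithm (sort by x, recurse on halves, check the dividing strip) achieves O(n log n).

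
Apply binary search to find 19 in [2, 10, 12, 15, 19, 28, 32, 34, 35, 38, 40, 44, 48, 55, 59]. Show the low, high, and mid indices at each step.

Binary search for 19 in [2, 10, 12, 15, 19, 28, 32, 34, 35, 38, 40, 44, 48, 55, 59]:

lo=0, hi=14, mid=7, arr[mid]=34 -> 34 > 19, search left half
lo=0, hi=6, mid=3, arr[mid]=15 -> 15 < 19, search right half
lo=4, hi=6, mid=5, arr[mid]=28 -> 28 > 19, search left half
lo=4, hi=4, mid=4, arr[mid]=19 -> Found target at index 4!

Binary search finds 19 at index 4 after 4 comparisons. The search repeatedly halves the search space by comparing with the middle element.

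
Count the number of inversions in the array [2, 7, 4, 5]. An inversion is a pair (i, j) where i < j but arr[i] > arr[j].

Finding inversions in [2, 7, 4, 5]:

(1, 2): arr[1]=7 > arr[2]=4
(1, 3): arr[1]=7 > arr[3]=5

Total inversions: 2

The array has 2 inversion(s): (1,2), (1,3). Each pair (i,j) satisfies i < j and arr[i] > arr[j].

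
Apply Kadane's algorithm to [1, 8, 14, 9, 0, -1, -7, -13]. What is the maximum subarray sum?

Using Kadane's algorithm on [1, 8, 14, 9, 0, -1, -7, -13]:

Scanning through the array:
Position 1 (value 8): max_ending_here = 9, max_so_far = 9
Position 2 (value 14): max_ending_here = 23, max_so_far = 23
Position 3 (value 9): max_ending_here = 32, max_so_far = 32
Position 4 (value 0): max_ending_here = 32, max_so_far = 32
Position 5 (value -1): max_ending_here = 31, max_so_far = 32
Position 6 (value -7): max_ending_here = 24, max_so_far = 32
Position 7 (value -13): max_ending_here = 11, max_so_far = 32

Maximum subarray: [1, 8, 14, 9]
Maximum sum: 32

The maximum subarray is [1, 8, 14, 9] with sum 32. This subarray runs from index 0 to index 3.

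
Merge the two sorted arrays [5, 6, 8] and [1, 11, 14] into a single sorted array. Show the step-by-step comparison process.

Merging process:

Compare 5 vs 1: take 1 from right. Merged: [1]
Compare 5 vs 11: take 5 from left. Merged: [1, 5]
Compare 6 vs 11: take 6 from left. Merged: [1, 5, 6]
Compare 8 vs 11: take 8 from left. Merged: [1, 5, 6, 8]
Append remaining from right: [11, 14]. Merged: [1, 5, 6, 8, 11, 14]

Final merged array: [1, 5, 6, 8, 11, 14]
Total comparisons: 4

The merged array is [1, 5, 6, 8, 11, 14], requiring 4 comparisons. The merge step runs in O(n) time where n is the total number of elements.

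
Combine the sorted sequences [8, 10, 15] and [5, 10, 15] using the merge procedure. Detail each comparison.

Merging process:

Compare 8 vs 5: take 5 from right. Merged: [5]
Compare 8 vs 10: take 8 from left. Merged: [5, 8]
Compare 10 vs 10: take 10 from left. Merged: [5, 8, 10]
Compare 15 vs 10: take 10 from right. Merged: [5, 8, 10, 10]
Compare 15 vs 15: take 15 from left. Merged: [5, 8, 10, 10, 15]
Append remaining from right: [15]. Merged: [5, 8, 10, 10, 15, 15]

Final merged array: [5, 8, 10, 10, 15, 15]
Total comparisons: 5

The merged array is [5, 8, 10, 10, 15, 15], requiring 5 comparisons. The merge step runs in O(n) time where n is the total number of elements.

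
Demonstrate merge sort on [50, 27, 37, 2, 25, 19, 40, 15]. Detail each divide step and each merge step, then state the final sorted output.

Merge sort trace:

Split: [50, 27, 37, 2, 25, 19, 40, 15] -> [50, 27, 37, 2] and [25, 19, 40, 15]
  Split: [50, 27, 37, 2] -> [50, 27] and [37, 2]
    Split: [50, 27] -> [50] and [27]
    Merge: [50] + [27] -> [27, 50]
    Split: [37, 2] -> [37] and [2]
    Merge: [37] + [2] -> [2, 37]
  Merge: [27, 50] + [2, 37] -> [2, 27, 37, 50]
  Split: [25, 19, 40, 15] -> [25, 19] and [40, 15]
    Split: [25, 19] -> [25] and [19]
    Merge: [25] + [19] -> [19, 25]
    Split: [40, 15] -> [40] and [15]
    Merge: [40] + [15] -> [15, 40]
  Merge: [19, 25] + [15, 40] -> [15, 19, 25, 40]
Merge: [2, 27, 37, 50] + [15, 19, 25, 40] -> [2, 15, 19, 25, 27, 37, 40, 50]

Final sorted array: [2, 15, 19, 25, 27, 37, 40, 50]

The merge sort proceeds by recursively splitting the array and merging sorted halves.
After all merges, the sorted array is [2, 15, 19, 25, 27, 37, 40, 50].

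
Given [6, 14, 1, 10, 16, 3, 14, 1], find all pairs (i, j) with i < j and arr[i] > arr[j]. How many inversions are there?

Finding inversions in [6, 14, 1, 10, 16, 3, 14, 1]:

(0, 2): arr[0]=6 > arr[2]=1
(0, 5): arr[0]=6 > arr[5]=3
(0, 7): arr[0]=6 > arr[7]=1
(1, 2): arr[1]=14 > arr[2]=1
(1, 3): arr[1]=14 > arr[3]=10
(1, 5): arr[1]=14 > arr[5]=3
(1, 7): arr[1]=14 > arr[7]=1
(3, 5): arr[3]=10 > arr[5]=3
(3, 7): arr[3]=10 > arr[7]=1
(4, 5): arr[4]=16 > arr[5]=3
(4, 6): arr[4]=16 > arr[6]=14
(4, 7): arr[4]=16 > arr[7]=1
(5, 7): arr[5]=3 > arr[7]=1
(6, 7): arr[6]=14 > arr[7]=1

Total inversions: 14

The array has 14 inversion(s): (0,2), (0,5), (0,7), (1,2), (1,3), (1,5), (1,7), (3,5), (3,7), (4,5), (4,6), (4,7), (5,7), (6,7). Each pair (i,j) satisfies i < j and arr[i] > arr[j].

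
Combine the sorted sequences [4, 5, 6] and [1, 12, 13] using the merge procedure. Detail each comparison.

Merging process:

Compare 4 vs 1: take 1 from right. Merged: [1]
Compare 4 vs 12: take 4 from left. Merged: [1, 4]
Compare 5 vs 12: take 5 from left. Merged: [1, 4, 5]
Compare 6 vs 12: take 6 from left. Merged: [1, 4, 5, 6]
Append remaining from right: [12, 13]. Merged: [1, 4, 5, 6, 12, 13]

Final merged array: [1, 4, 5, 6, 12, 13]
Total comparisons: 4

The merged array is [1, 4, 5, 6, 12, 13], requiring 4 comparisons. The merge step runs in O(n) time where n is the total number of elements.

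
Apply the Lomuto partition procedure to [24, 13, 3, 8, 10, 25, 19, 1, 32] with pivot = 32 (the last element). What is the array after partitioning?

Lomuto partition with pivot = 32:

Initial array: [24, 13, 3, 8, 10, 25, 19, 1, 32]

arr[0]=24 <= 32: swap with position 0, array becomes [24, 13, 3, 8, 10, 25, 19, 1, 32]
arr[1]=13 <= 32: swap with position 1, array becomes [24, 13, 3, 8, 10, 25, 19, 1, 32]
arr[2]=3 <= 32: swap with position 2, array becomes [24, 13, 3, 8, 10, 25, 19, 1, 32]
arr[3]=8 <= 32: swap with position 3, array becomes [24, 13, 3, 8, 10, 25, 19, 1, 32]
arr[4]=10 <= 32: swap with position 4, array becomes [24, 13, 3, 8, 10, 25, 19, 1, 32]
arr[5]=25 <= 32: swap with position 5, array becomes [24, 13, 3, 8, 10, 25, 19, 1, 32]
arr[6]=19 <= 32: swap with position 6, array becomes [24, 13, 3, 8, 10, 25, 19, 1, 32]
arr[7]=1 <= 32: swap with position 7, array becomes [24, 13, 3, 8, 10, 25, 19, 1, 32]

Place pivot at position 8: [24, 13, 3, 8, 10, 25, 19, 1, 32]
Pivot position: 8

After partitioning with pivot 32, the array becomes [24, 13, 3, 8, 10, 25, 19, 1, 32]. The pivot is placed at index 8. All elements to the left of the pivot are <= 32, and all elements to the right are > 32.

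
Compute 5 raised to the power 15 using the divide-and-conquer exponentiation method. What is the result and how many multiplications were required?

Computing 5^15 by squaring (build up from 5^1; each line after the first costs one multiplication):

5^1 = 5
5^2 = (5^1)^2 = 5^2 = 25
5^3 = 5 * 5^2 = 5 * 25 = 125
5^6 = (5^3)^2 = 125^2 = 15625
5^7 = 5 * 5^6 = 5 * 15625 = 78125
5^14 = (5^7)^2 = 78125^2 = 6103515625
5^15 = 5 * 5^14 = 5 * 6103515625 = 30517578125

Result: 30517578125
Multiplications needed: 6 (6 lines after 5^1)

5^15 = 30517578125. Using exponentiation by squaring, this requires 6 multiplications. The key idea: if the exponent is even, square the half-power; if odd, multiply by the base once.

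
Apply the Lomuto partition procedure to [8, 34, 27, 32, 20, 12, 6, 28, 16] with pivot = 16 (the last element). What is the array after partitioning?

Lomuto partition with pivot = 16:

Initial array: [8, 34, 27, 32, 20, 12, 6, 28, 16]

arr[0]=8 <= 16: swap with position 0, array becomes [8, 34, 27, 32, 20, 12, 6, 28, 16]
arr[1]=34 > 16: no swap
arr[2]=27 > 16: no swap
arr[3]=32 > 16: no swap
arr[4]=20 > 16: no swap
arr[5]=12 <= 16: swap with position 1, array becomes [8, 12, 27, 32, 20, 34, 6, 28, 16]
arr[6]=6 <= 16: swap with position 2, array becomes [8, 12, 6, 32, 20, 34, 27, 28, 16]
arr[7]=28 > 16: no swap

Place pivot at position 3: [8, 12, 6, 16, 20, 34, 27, 28, 32]
Pivot position: 3

After partitioning with pivot 16, the array becomes [8, 12, 6, 16, 20, 34, 27, 28, 32]. The pivot is placed at index 3. All elements to the left of the pivot are <= 16, and all elements to the right are > 16.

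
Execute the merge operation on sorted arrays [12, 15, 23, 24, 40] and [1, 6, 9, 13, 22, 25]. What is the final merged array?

Merging process:

Compare 12 vs 1: take 1 from right. Merged: [1]
Compare 12 vs 6: take 6 from right. Merged: [1, 6]
Compare 12 vs 9: take 9 from right. Merged: [1, 6, 9]
Compare 12 vs 13: take 12 from left. Merged: [1, 6, 9, 12]
Compare 15 vs 13: take 13 from right. Merged: [1, 6, 9, 12, 13]
Compare 15 vs 22: take 15 from left. Merged: [1, 6, 9, 12, 13, 15]
Compare 23 vs 22: take 22 from right. Merged: [1, 6, 9, 12, 13, 15, 22]
Compare 23 vs 25: take 23 from left. Merged: [1, 6, 9, 12, 13, 15, 22, 23]
Compare 24 vs 25: take 24 from left. Merged: [1, 6, 9, 12, 13, 15, 22, 23, 24]
Compare 40 vs 25: take 25 from right. Merged: [1, 6, 9, 12, 13, 15, 22, 23, 24, 25]
Append remaining from left: [40]. Merged: [1, 6, 9, 12, 13, 15, 22, 23, 24, 25, 40]

Final merged array: [1, 6, 9, 12, 13, 15, 22, 23, 24, 25, 40]
Total comparisons: 10

The merged array is [1, 6, 9, 12, 13, 15, 22, 23, 24, 25, 40], requiring 10 comparisons. The merge step runs in O(n) time where n is the total number of elements.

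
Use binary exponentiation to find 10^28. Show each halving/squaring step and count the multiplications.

Computing 10^28 by squaring (build up from 10^1; each line after the first costs one multiplication):

10^1 = 10
10^2 = (10^1)^2 = 10^2 = 100
10^3 = 10 * 10^2 = 10 * 100 = 1000
10^6 = (10^3)^2 = 1000^2 = 1000000
10^7 = 10 * 10^6 = 10 * 1000000 = 10000000
10^14 = (10^7)^2 = 10000000^2 = 100000000000000
10^28 = (10^14)^2 = 100000000000000^2 = 10000000000000000000000000000

Result: 10000000000000000000000000000
Multiplications needed: 6 (6 lines after 10^1)

10^28 = 10000000000000000000000000000. Using exponentiation by squaring, this requires 6 multiplications. The key idea: if the exponent is even, square the half-power; if odd, multiply by the base once.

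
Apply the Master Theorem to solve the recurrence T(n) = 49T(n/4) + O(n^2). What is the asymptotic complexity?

Master Theorem for T(n) = 49T(n/4) + O(n^2):

a = 49, b = 4, c = 2
log_b(a) = log_4(49) = 2.8074

Case 1: c = 2 < log_4(49) = 2.8074
T(n) = O(n^(log_4 49))

For T(n) = 49T(n/4) + O(n^2): log_4(49) = 2.8074. This is Case 1 of the Master Theorem (c < log_b(a), work dominated by leaves), giving O(n^(log_4 49)).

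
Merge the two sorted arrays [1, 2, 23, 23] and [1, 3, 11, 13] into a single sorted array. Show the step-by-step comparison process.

Merging process:

Compare 1 vs 1: take 1 from left. Merged: [1]
Compare 2 vs 1: take 1 from right. Merged: [1, 1]
Compare 2 vs 3: take 2 from left. Merged: [1, 1, 2]
Compare 23 vs 3: take 3 from right. Merged: [1, 1, 2, 3]
Compare 23 vs 11: take 11 from right. Merged: [1, 1, 2, 3, 11]
Compare 23 vs 13: take 13 from right. Merged: [1, 1, 2, 3, 11, 13]
Append remaining from left: [23, 23]. Merged: [1, 1, 2, 3, 11, 13, 23, 23]

Final merged array: [1, 1, 2, 3, 11, 13, 23, 23]
Total comparisons: 6

The merged array is [1, 1, 2, 3, 11, 13, 23, 23], requiring 6 comparisons. The merge step runs in O(n) time where n is the total number of elements.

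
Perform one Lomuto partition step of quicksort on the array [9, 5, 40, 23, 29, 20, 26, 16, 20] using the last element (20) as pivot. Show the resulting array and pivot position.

Lomuto partition with pivot = 20:

Initial array: [9, 5, 40, 23, 29, 20, 26, 16, 20]

arr[0]=9 <= 20: swap with position 0, array becomes [9, 5, 40, 23, 29, 20, 26, 16, 20]
arr[1]=5 <= 20: swap with position 1, array becomes [9, 5, 40, 23, 29, 20, 26, 16, 20]
arr[2]=40 > 20: no swap
arr[3]=23 > 20: no swap
arr[4]=29 > 20: no swap
arr[5]=20 <= 20: swap with position 2, array becomes [9, 5, 20, 23, 29, 40, 26, 16, 20]
arr[6]=26 > 20: no swap
arr[7]=16 <= 20: swap with position 3, array becomes [9, 5, 20, 16, 29, 40, 26, 23, 20]

Place pivot at position 4: [9, 5, 20, 16, 20, 40, 26, 23, 29]
Pivot position: 4

After partitioning with pivot 20, the array becomes [9, 5, 20, 16, 20, 40, 26, 23, 29]. The pivot is placed at index 4. All elements to the left of the pivot are <= 20, and all elements to the right are > 20.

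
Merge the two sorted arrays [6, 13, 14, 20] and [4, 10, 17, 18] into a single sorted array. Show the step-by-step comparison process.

Merging process:

Compare 6 vs 4: take 4 from right. Merged: [4]
Compare 6 vs 10: take 6 from left. Merged: [4, 6]
Compare 13 vs 10: take 10 from right. Merged: [4, 6, 10]
Compare 13 vs 17: take 13 from left. Merged: [4, 6, 10, 13]
Compare 14 vs 17: take 14 from left. Merged: [4, 6, 10, 13, 14]
Compare 20 vs 17: take 17 from right. Merged: [4, 6, 10, 13, 14, 17]
Compare 20 vs 18: take 18 from right. Merged: [4, 6, 10, 13, 14, 17, 18]
Append remaining from left: [20]. Merged: [4, 6, 10, 13, 14, 17, 18, 20]

Final merged array: [4, 6, 10, 13, 14, 17, 18, 20]
Total comparisons: 7

The merged array is [4, 6, 10, 13, 14, 17, 18, 20], requiring 7 comparisons. The merge step runs in O(n) time where n is the total number of elements.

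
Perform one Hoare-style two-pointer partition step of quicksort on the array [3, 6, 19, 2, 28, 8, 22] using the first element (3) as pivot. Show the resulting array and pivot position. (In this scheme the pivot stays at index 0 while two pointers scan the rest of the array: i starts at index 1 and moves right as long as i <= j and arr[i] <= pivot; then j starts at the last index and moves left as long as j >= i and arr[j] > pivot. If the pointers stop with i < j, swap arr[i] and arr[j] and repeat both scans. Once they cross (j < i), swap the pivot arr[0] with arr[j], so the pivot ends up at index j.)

Hoare-style two-pointer partition with pivot = 3:

Initial array: [3, 6, 19, 2, 28, 8, 22]

Pointers start at i = 1, j = 6.
i stops at index 1 (arr[1]=6 > 3), j stops at index 3 (arr[3]=2 <= 3): swap arr[1] and arr[3], array becomes [3, 2, 19, 6, 28, 8, 22]
i ends at 2, j ends at 1: the pointers have crossed (j < i), so scanning stops.

Swap pivot arr[0] with arr[1] to place pivot at position 1: [2, 3, 19, 6, 28, 8, 22]
Pivot position: 1

After partitioning with pivot 3, the array becomes [2, 3, 19, 6, 28, 8, 22]. The pivot is placed at index 1. All elements to the left of the pivot are <= 3, and all elements to the right are > 3.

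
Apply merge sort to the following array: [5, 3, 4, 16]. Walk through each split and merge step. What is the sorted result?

Merge sort trace:

Split: [5, 3, 4, 16] -> [5, 3] and [4, 16]
  Split: [5, 3] -> [5] and [3]
  Merge: [5] + [3] -> [3, 5]
  Split: [4, 16] -> [4] and [16]
  Merge: [4] + [16] -> [4, 16]
Merge: [3, 5] + [4, 16] -> [3, 4, 5, 16]

Final sorted array: [3, 4, 5, 16]

The merge sort proceeds by recursively splitting the array and merging sorted halves.
After all merges, the sorted array is [3, 4, 5, 16].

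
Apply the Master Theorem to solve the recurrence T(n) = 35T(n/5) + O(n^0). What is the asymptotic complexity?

Master Theorem for T(n) = 35T(n/5) + O(n^0):

a = 35, b = 5, c = 0
log_b(a) = log_5(35) = 2.2091

Case 1: c = 0 < log_5(35) = 2.2091
T(n) = O(n^(log_5 35))

For T(n) = 35T(n/5) + O(n^0): log_5(35) = 2.2091. This is Case 1 of the Master Theorem (c < log_b(a), work dominated by leaves), giving O(n^(log_5 35)).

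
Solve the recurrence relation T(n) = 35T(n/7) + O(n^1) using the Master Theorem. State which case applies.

Master Theorem for T(n) = 35T(n/7) + O(n^1):

a = 35, b = 7, c = 1
log_b(a) = log_7(35) = 1.8271

Case 1: c = 1 < log_7(35) = 1.8271
T(n) = O(n^(log_7 35))

For T(n) = 35T(n/7) + O(n^1): log_7(35) = 1.8271. This is Case 1 of the Master Theorem (c < log_b(a), work dominated by leaves), giving O(n^(log_7 35)).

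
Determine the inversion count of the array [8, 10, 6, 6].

Finding inversions in [8, 10, 6, 6]:

(0, 2): arr[0]=8 > arr[2]=6
(0, 3): arr[0]=8 > arr[3]=6
(1, 2): arr[1]=10 > arr[2]=6
(1, 3): arr[1]=10 > arr[3]=6

Total inversions: 4

The array has 4 inversion(s): (0,2), (0,3), (1,2), (1,3). Each pair (i,j) satisfies i < j and arr[i] > arr[j].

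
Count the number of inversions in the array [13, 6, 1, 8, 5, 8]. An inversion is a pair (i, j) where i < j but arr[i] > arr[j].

Finding inversions in [13, 6, 1, 8, 5, 8]:

(0, 1): arr[0]=13 > arr[1]=6
(0, 2): arr[0]=13 > arr[2]=1
(0, 3): arr[0]=13 > arr[3]=8
(0, 4): arr[0]=13 > arr[4]=5
(0, 5): arr[0]=13 > arr[5]=8
(1, 2): arr[1]=6 > arr[2]=1
(1, 4): arr[1]=6 > arr[4]=5
(3, 4): arr[3]=8 > arr[4]=5

Total inversions: 8

The array has 8 inversion(s): (0,1), (0,2), (0,3), (0,4), (0,5), (1,2), (1,4), (3,4). Each pair (i,j) satisfies i < j and arr[i] > arr[j].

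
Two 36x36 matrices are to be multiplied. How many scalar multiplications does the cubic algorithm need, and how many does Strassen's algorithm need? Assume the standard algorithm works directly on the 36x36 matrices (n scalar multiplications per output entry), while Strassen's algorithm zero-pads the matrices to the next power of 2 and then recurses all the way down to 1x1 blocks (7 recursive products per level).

Matrix multiplication for 36x36 matrices:

Strassen's algorithm requires power-of-2 dimensions. Pad 36x36 to 64x64 (next power of 2).

Standard algorithm: 36^3 = 46656 multiplications
Strassen's algorithm: 7^(log2(64)) = 7^6 = 117649 multiplications
Difference: 46656 - 117649 = -70993 (Strassen uses MORE here due to padding overhead — for small or just-over-power-of-2 n, padding can outweigh the per-level savings)

Standard: 46656 multiplications (36^3). Strassen: 117649 multiplications (7^6, after padding to 64x64). Strassen reduces 8 recursive multiplications to 7 at each level.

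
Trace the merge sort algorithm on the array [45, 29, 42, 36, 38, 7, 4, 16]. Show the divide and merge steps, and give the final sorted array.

Merge sort trace:

Split: [45, 29, 42, 36, 38, 7, 4, 16] -> [45, 29, 42, 36] and [38, 7, 4, 16]
  Split: [45, 29, 42, 36] -> [45, 29] and [42, 36]
    Split: [45, 29] -> [45] and [29]
    Merge: [45] + [29] -> [29, 45]
    Split: [42, 36] -> [42] and [36]
    Merge: [42] + [36] -> [36, 42]
  Merge: [29, 45] + [36, 42] -> [29, 36, 42, 45]
  Split: [38, 7, 4, 16] -> [38, 7] and [4, 16]
    Split: [38, 7] -> [38] and [7]
    Merge: [38] + [7] -> [7, 38]
    Split: [4, 16] -> [4] and [16]
    Merge: [4] + [16] -> [4, 16]
  Merge: [7, 38] + [4, 16] -> [4, 7, 16, 38]
Merge: [29, 36, 42, 45] + [4, 7, 16, 38] -> [4, 7, 16, 29, 36, 38, 42, 45]

Final sorted array: [4, 7, 16, 29, 36, 38, 42, 45]

The merge sort proceeds by recursively splitting the array and merging sorted halves.
After all merges, the sorted array is [4, 7, 16, 29, 36, 38, 42, 45].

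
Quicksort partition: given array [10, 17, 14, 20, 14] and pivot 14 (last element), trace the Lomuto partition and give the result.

Lomuto partition with pivot = 14:

Initial array: [10, 17, 14, 20, 14]

arr[0]=10 <= 14: swap with position 0, array becomes [10, 17, 14, 20, 14]
arr[1]=17 > 14: no swap
arr[2]=14 <= 14: swap with position 1, array becomes [10, 14, 17, 20, 14]
arr[3]=20 > 14: no swap

Place pivot at position 2: [10, 14, 14, 20, 17]
Pivot position: 2

After partitioning with pivot 14, the array becomes [10, 14, 14, 20, 17]. The pivot is placed at index 2. All elements to the left of the pivot are <= 14, and all elements to the right are > 14.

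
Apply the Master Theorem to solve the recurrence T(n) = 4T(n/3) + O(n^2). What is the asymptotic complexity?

Master Theorem for T(n) = 4T(n/3) + O(n^2):

a = 4, b = 3, c = 2
log_b(a) = log_3(4) = 1.2619

Case 3: c = 2 > log_3(4) = 1.2619
T(n) = O(n^2) = O(n^2)

For T(n) = 4T(n/3) + O(n^2): log_3(4) = 1.2619. This is Case 3 of the Master Theorem (c > log_b(a), work dominated by root), giving O(n^2).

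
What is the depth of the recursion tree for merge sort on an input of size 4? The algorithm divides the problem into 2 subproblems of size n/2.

For divide and conquer with division factor 2:

Problem sizes at each level:
Level 0: 4
Level 1: 2
Level 2: 1

The root is level 0 and the size-1 base case is level 2 (the tree spans levels 0 through 2, i.e. 3 levels counting the root), so the depth is the number of divisions: log_2(4) = 2

The recursion tree depth is log_2(4) = 2. At each level, the problem size is divided by 2, so it takes 2 divisions to reduce to a base case of size 1. The algorithm makes 2 recursive calls at each level.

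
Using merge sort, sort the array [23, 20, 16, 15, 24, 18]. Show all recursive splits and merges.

Merge sort trace:

Split: [23, 20, 16, 15, 24, 18] -> [23, 20, 16] and [15, 24, 18]
  Split: [23, 20, 16] -> [23] and [20, 16]
    Split: [20, 16] -> [20] and [16]
    Merge: [20] + [16] -> [16, 20]
  Merge: [23] + [16, 20] -> [16, 20, 23]
  Split: [15, 24, 18] -> [15] and [24, 18]
    Split: [24, 18] -> [24] and [18]
    Merge: [24] + [18] -> [18, 24]
  Merge: [15] + [18, 24] -> [15, 18, 24]
Merge: [16, 20, 23] + [15, 18, 24] -> [15, 16, 18, 20, 23, 24]

Final sorted array: [15, 16, 18, 20, 23, 24]

The merge sort proceeds by recursively splitting the array and merging sorted halves.
After all merges, the sorted array is [15, 16, 18, 20, 23, 24].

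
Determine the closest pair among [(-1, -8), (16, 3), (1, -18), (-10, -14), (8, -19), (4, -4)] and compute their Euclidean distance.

Computing all pairwise distances among 6 points:

d((-1, -8), (16, 3)) = 20.2485
d((-1, -8), (1, -18)) = 10.198
d((-1, -8), (-10, -14)) = 10.8167
d((-1, -8), (8, -19)) = 14.2127
d((-1, -8), (4, -4)) = 6.4031 <-- minimum
d((16, 3), (1, -18)) = 25.807
d((16, 3), (-10, -14)) = 31.0644
d((16, 3), (8, -19)) = 23.4094
d((16, 3), (4, -4)) = 13.8924
d((1, -18), (-10, -14)) = 11.7047
d((1, -18), (8, -19)) = 7.0711
d((1, -18), (4, -4)) = 14.3178
d((-10, -14), (8, -19)) = 18.6815
d((-10, -14), (4, -4)) = 17.2047
d((8, -19), (4, -4)) = 15.5242

Closest pair: (-1, -8) and (4, -4) with distance 6.4031

The closest pair is (-1, -8) and (4, -4) with Euclidean distance 6.4031. For 6 points, brute-force pairwise comparison is shown above. For large n, the divide-and-conquer algorithm (sort by x, recurse on halves, check the dividing strip) achieves O(n log n).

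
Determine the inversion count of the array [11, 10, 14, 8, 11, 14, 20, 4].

Finding inversions in [11, 10, 14, 8, 11, 14, 20, 4]:

(0, 1): arr[0]=11 > arr[1]=10
(0, 3): arr[0]=11 > arr[3]=8
(0, 7): arr[0]=11 > arr[7]=4
(1, 3): arr[1]=10 > arr[3]=8
(1, 7): arr[1]=10 > arr[7]=4
(2, 3): arr[2]=14 > arr[3]=8
(2, 4): arr[2]=14 > arr[4]=11
(2, 7): arr[2]=14 > arr[7]=4
(3, 7): arr[3]=8 > arr[7]=4
(4, 7): arr[4]=11 > arr[7]=4
(5, 7): arr[5]=14 > arr[7]=4
(6, 7): arr[6]=20 > arr[7]=4

Total inversions: 12

The array has 12 inversion(s): (0,1), (0,3), (0,7), (1,3), (1,7), (2,3), (2,4), (2,7), (3,7), (4,7), (5,7), (6,7). Each pair (i,j) satisfies i < j and arr[i] > arr[j].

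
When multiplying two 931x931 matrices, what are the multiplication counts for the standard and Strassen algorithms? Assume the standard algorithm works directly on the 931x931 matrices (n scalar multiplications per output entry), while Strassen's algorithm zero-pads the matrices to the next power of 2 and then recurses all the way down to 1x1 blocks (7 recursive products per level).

Matrix multiplication for 931x931 matrices:

Strassen's algorithm requires power-of-2 dimensions. Pad 931x931 to 1024x1024 (next power of 2).

Standard algorithm: 931^3 = 806954491 multiplications
Strassen's algorithm: 7^(log2(1024)) = 7^10 = 282475249 multiplications
Savings: 806954491 - 282475249 = 524479242 multiplications

Standard: 806954491 multiplications (931^3). Strassen: 282475249 multiplications (7^10, after padding to 1024x1024). Strassen reduces 8 recursive multiplications to 7 at each level.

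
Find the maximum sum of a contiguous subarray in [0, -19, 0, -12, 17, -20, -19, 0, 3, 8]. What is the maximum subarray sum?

Using Kadane's algorithm on [0, -19, 0, -12, 17, -20, -19, 0, 3, 8]:

Scanning through the array:
Position 1 (value -19): max_ending_here = -19, max_so_far = 0
Position 2 (value 0): max_ending_here = 0, max_so_far = 0
Position 3 (value -12): max_ending_here = -12, max_so_far = 0
Position 4 (value 17): max_ending_here = 17, max_so_far = 17
Position 5 (value -20): max_ending_here = -3, max_so_far = 17
Position 6 (value -19): max_ending_here = -19, max_so_far = 17
Position 7 (value 0): max_ending_here = 0, max_so_far = 17
Position 8 (value 3): max_ending_here = 3, max_so_far = 17
Position 9 (value 8): max_ending_here = 11, max_so_far = 17

Maximum subarray: [17]
Maximum sum: 17

The maximum subarray is [17] with sum 17. This subarray runs from index 4 to index 4.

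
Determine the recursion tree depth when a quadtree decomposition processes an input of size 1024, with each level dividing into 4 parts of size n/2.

For divide and conquer with division factor 2:

Problem sizes at each level:
Level 0: 1024
Level 1: 512
Level 2: 256
Level 3: 128
Level 4: 64
Level 5: 32
Level 6: 16
Level 7: 8
Level 8: 4
Level 9: 2
Level 10: 1

The root is level 0 and the size-1 base case is level 10 (the tree spans levels 0 through 10, i.e. 11 levels counting the root), so the depth is the number of divisions: log_2(1024) = 10

The recursion tree depth is log_2(1024) = 10. At each level, the problem size is divided by 2, so it takes 10 divisions to reduce to a base case of size 1. The algorithm makes 4 recursive calls at each level.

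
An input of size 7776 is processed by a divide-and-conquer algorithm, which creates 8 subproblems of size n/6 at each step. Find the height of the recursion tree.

For divide and conquer with division factor 6:

Problem sizes at each level:
Level 0: 7776
Level 1: 1296
Level 2: 216
Level 3: 36
Level 4: 6
Level 5: 1

The root is level 0 and the size-1 base case is level 5 (the tree spans levels 0 through 5, i.e. 6 levels counting the root), so the depth is the number of divisions: log_6(7776) = 5

The recursion tree depth is log_6(7776) = 5. At each level, the problem size is divided by 6, so it takes 5 divisions to reduce to a base case of size 1. The algorithm makes 8 recursive calls at each level.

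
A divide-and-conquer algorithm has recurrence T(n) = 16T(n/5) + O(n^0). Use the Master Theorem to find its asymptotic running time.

Master Theorem for T(n) = 16T(n/5) + O(n^0):

a = 16, b = 5, c = 0
log_b(a) = log_5(16) = 1.7227

Case 1: c = 0 < log_5(16) = 1.7227
T(n) = O(n^(log_5 16))

For T(n) = 16T(n/5) + O(n^0): log_5(16) = 1.7227. This is Case 1 of the Master Theorem (c < log_b(a), work dominated by leaves), giving O(n^(log_5 16)).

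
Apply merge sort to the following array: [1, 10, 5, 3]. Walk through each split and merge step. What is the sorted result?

Merge sort trace:

Split: [1, 10, 5, 3] -> [1, 10] and [5, 3]
  Split: [1, 10] -> [1] and [10]
  Merge: [1] + [10] -> [1, 10]
  Split: [5, 3] -> [5] and [3]
  Merge: [5] + [3] -> [3, 5]
Merge: [1, 10] + [3, 5] -> [1, 3, 5, 10]

Final sorted array: [1, 3, 5, 10]

The merge sort proceeds by recursively splitting the array and merging sorted halves.
After all merges, the sorted array is [1, 3, 5, 10].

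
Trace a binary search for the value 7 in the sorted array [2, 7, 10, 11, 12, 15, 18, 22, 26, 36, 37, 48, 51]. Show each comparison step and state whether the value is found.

Binary search for 7 in [2, 7, 10, 11, 12, 15, 18, 22, 26, 36, 37, 48, 51]:

lo=0, hi=12, mid=6, arr[mid]=18 -> 18 > 7, search left half
lo=0, hi=5, mid=2, arr[mid]=10 -> 10 > 7, search left half
lo=0, hi=1, mid=0, arr[mid]=2 -> 2 < 7, search right half
lo=1, hi=1, mid=1, arr[mid]=7 -> Found target at index 1!

Binary search finds 7 at index 1 after 4 comparisons. The search repeatedly halves the search space by comparing with the middle element.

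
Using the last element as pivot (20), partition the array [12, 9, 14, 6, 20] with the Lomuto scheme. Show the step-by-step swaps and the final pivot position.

Lomuto partition with pivot = 20:

Initial array: [12, 9, 14, 6, 20]

arr[0]=12 <= 20: swap with position 0, array becomes [12, 9, 14, 6, 20]
arr[1]=9 <= 20: swap with position 1, array becomes [12, 9, 14, 6, 20]
arr[2]=14 <= 20: swap with position 2, array becomes [12, 9, 14, 6, 20]
arr[3]=6 <= 20: swap with position 3, array becomes [12, 9, 14, 6, 20]

Place pivot at position 4: [12, 9, 14, 6, 20]
Pivot position: 4

After partitioning with pivot 20, the array becomes [12, 9, 14, 6, 20]. The pivot is placed at index 4. All elements to the left of the pivot are <= 20, and all elements to the right are > 20.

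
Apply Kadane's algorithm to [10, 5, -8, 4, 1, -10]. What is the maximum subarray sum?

Using Kadane's algorithm on [10, 5, -8, 4, 1, -10]:

Scanning through the array:
Position 1 (value 5): max_ending_here = 15, max_so_far = 15
Position 2 (value -8): max_ending_here = 7, max_so_far = 15
Position 3 (value 4): max_ending_here = 11, max_so_far = 15
Position 4 (value 1): max_ending_here = 12, max_so_far = 15
Position 5 (value -10): max_ending_here = 2, max_so_far = 15

Maximum subarray: [10, 5]
Maximum sum: 15

The maximum subarray is [10, 5] with sum 15. This subarray runs from index 0 to index 1.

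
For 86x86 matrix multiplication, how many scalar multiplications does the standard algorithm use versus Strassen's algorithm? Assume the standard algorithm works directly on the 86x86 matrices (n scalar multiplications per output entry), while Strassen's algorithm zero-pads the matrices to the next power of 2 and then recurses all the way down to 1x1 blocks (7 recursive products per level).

Matrix multiplication for 86x86 matrices:

Strassen's algorithm requires power-of-2 dimensions. Pad 86x86 to 128x128 (next power of 2).

Standard algorithm: 86^3 = 636056 multiplications
Strassen's algorithm: 7^(log2(128)) = 7^7 = 823543 multiplications
Difference: 636056 - 823543 = -187487 (Strassen uses MORE here due to padding overhead — for small or just-over-power-of-2 n, padding can outweigh the per-level savings)

Standard: 636056 multiplications (86^3). Strassen: 823543 multiplications (7^7, after padding to 128x128). Strassen reduces 8 recursive multiplications to 7 at each level.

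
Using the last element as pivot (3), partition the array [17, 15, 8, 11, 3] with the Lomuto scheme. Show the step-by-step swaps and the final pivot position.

Lomuto partition with pivot = 3:

Initial array: [17, 15, 8, 11, 3]

arr[0]=17 > 3: no swap
arr[1]=15 > 3: no swap
arr[2]=8 > 3: no swap
arr[3]=11 > 3: no swap

Place pivot at position 0: [3, 15, 8, 11, 17]
Pivot position: 0

After partitioning with pivot 3, the array becomes [3, 15, 8, 11, 17]. The pivot is placed at index 0. All elements to the left of the pivot are <= 3, and all elements to the right are > 3.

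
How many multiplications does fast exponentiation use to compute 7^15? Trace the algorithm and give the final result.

Computing 7^15 by squaring (build up from 7^1; each line after the first costs one multiplication):

7^1 = 7
7^2 = (7^1)^2 = 7^2 = 49
7^3 = 7 * 7^2 = 7 * 49 = 343
7^6 = (7^3)^2 = 343^2 = 117649
7^7 = 7 * 7^6 = 7 * 117649 = 823543
7^14 = (7^7)^2 = 823543^2 = 678223072849
7^15 = 7 * 7^14 = 7 * 678223072849 = 4747561509943

Result: 4747561509943
Multiplications needed: 6 (6 lines after 7^1)

7^15 = 4747561509943. Using exponentiation by squaring, this requires 6 multiplications. The key idea: if the exponent is even, square the half-power; if odd, multiply by the base once.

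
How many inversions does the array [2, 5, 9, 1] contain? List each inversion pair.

Finding inversions in [2, 5, 9, 1]:

(0, 3): arr[0]=2 > arr[3]=1
(1, 3): arr[1]=5 > arr[3]=1
(2, 3): arr[2]=9 > arr[3]=1

Total inversions: 3

The array has 3 inversion(s): (0,3), (1,3), (2,3). Each pair (i,j) satisfies i < j and arr[i] > arr[j].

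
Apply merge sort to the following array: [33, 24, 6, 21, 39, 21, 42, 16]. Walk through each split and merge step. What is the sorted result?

Merge sort trace:

Split: [33, 24, 6, 21, 39, 21, 42, 16] -> [33, 24, 6, 21] and [39, 21, 42, 16]
  Split: [33, 24, 6, 21] -> [33, 24] and [6, 21]
    Split: [33, 24] -> [33] and [24]
    Merge: [33] + [24] -> [24, 33]
    Split: [6, 21] -> [6] and [21]
    Merge: [6] + [21] -> [6, 21]
  Merge: [24, 33] + [6, 21] -> [6, 21, 24, 33]
  Split: [39, 21, 42, 16] -> [39, 21] and [42, 16]
    Split: [39, 21] -> [39] and [21]
    Merge: [39] + [21] -> [21, 39]
    Split: [42, 16] -> [42] and [16]
    Merge: [42] + [16] -> [16, 42]
  Merge: [21, 39] + [16, 42] -> [16, 21, 39, 42]
Merge: [6, 21, 24, 33] + [16, 21, 39, 42] -> [6, 16, 21, 21, 24, 33, 39, 42]

Final sorted array: [6, 16, 21, 21, 24, 33, 39, 42]

The merge sort proceeds by recursively splitting the array and merging sorted halves.
After all merges, the sorted array is [6, 16, 21, 21, 24, 33, 39, 42].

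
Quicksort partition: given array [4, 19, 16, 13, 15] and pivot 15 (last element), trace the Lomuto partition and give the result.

Lomuto partition with pivot = 15:

Initial array: [4, 19, 16, 13, 15]

arr[0]=4 <= 15: swap with position 0, array becomes [4, 19, 16, 13, 15]
arr[1]=19 > 15: no swap
arr[2]=16 > 15: no swap
arr[3]=13 <= 15: swap with position 1, array becomes [4, 13, 16, 19, 15]

Place pivot at position 2: [4, 13, 15, 19, 16]
Pivot position: 2

After partitioning with pivot 15, the array becomes [4, 13, 15, 19, 16]. The pivot is placed at index 2. All elements to the left of the pivot are <= 15, and all elements to the right are > 15.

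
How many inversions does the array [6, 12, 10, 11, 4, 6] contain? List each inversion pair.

Finding inversions in [6, 12, 10, 11, 4, 6]:

(0, 4): arr[0]=6 > arr[4]=4
(1, 2): arr[1]=12 > arr[2]=10
(1, 3): arr[1]=12 > arr[3]=11
(1, 4): arr[1]=12 > arr[4]=4
(1, 5): arr[1]=12 > arr[5]=6
(2, 4): arr[2]=10 > arr[4]=4
(2, 5): arr[2]=10 > arr[5]=6
(3, 4): arr[3]=11 > arr[4]=4
(3, 5): arr[3]=11 > arr[5]=6

Total inversions: 9

The array has 9 inversion(s): (0,4), (1,2), (1,3), (1,4), (1,5), (2,4), (2,5), (3,4), (3,5). Each pair (i,j) satisfies i < j and arr[i] > arr[j].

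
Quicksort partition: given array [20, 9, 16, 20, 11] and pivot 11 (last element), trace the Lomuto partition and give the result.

Lomuto partition with pivot = 11:

Initial array: [20, 9, 16, 20, 11]

arr[0]=20 > 11: no swap
arr[1]=9 <= 11: swap with position 0, array becomes [9, 20, 16, 20, 11]
arr[2]=16 > 11: no swap
arr[3]=20 > 11: no swap

Place pivot at position 1: [9, 11, 16, 20, 20]
Pivot position: 1

After partitioning with pivot 11, the array becomes [9, 11, 16, 20, 20]. The pivot is placed at index 1. All elements to the left of the pivot are <= 11, and all elements to the right are > 11.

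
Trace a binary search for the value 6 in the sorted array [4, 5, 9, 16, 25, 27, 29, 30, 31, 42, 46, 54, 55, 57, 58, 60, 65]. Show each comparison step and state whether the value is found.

Binary search for 6 in [4, 5, 9, 16, 25, 27, 29, 30, 31, 42, 46, 54, 55, 57, 58, 60, 65]:

lo=0, hi=16, mid=8, arr[mid]=31 -> 31 > 6, search left half
lo=0, hi=7, mid=3, arr[mid]=16 -> 16 > 6, search left half
lo=0, hi=2, mid=1, arr[mid]=5 -> 5 < 6, search right half
lo=2, hi=2, mid=2, arr[mid]=9 -> 9 > 6, search left half
lo=2 > hi=1, target 6 not found

Binary search determines that 6 is not in the array after 4 comparisons. The search space was exhausted without finding the target.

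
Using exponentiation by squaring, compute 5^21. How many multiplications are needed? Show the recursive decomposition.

Computing 5^21 by squaring (build up from 5^1; each line after the first costs one multiplication):

5^1 = 5
5^2 = (5^1)^2 = 5^2 = 25
5^4 = (5^2)^2 = 25^2 = 625
5^5 = 5 * 5^4 = 5 * 625 = 3125
5^10 = (5^5)^2 = 3125^2 = 9765625
5^20 = (5^10)^2 = 9765625^2 = 95367431640625
5^21 = 5 * 5^20 = 5 * 95367431640625 = 476837158203125

Result: 476837158203125
Multiplications needed: 6 (6 lines after 5^1)

5^21 = 476837158203125. Using exponentiation by squaring, this requires 6 multiplications. The key idea: if the exponent is even, square the half-power; if odd, multiply by the base once.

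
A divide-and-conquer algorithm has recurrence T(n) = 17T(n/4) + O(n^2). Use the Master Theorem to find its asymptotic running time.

Master Theorem for T(n) = 17T(n/4) + O(n^2):

a = 17, b = 4, c = 2
log_b(a) = log_4(17) = 2.0437

Case 1: c = 2 < log_4(17) = 2.0437
T(n) = O(n^(log_4 17))

For T(n) = 17T(n/4) + O(n^2): log_4(17) = 2.0437. This is Case 1 of the Master Theorem (c < log_b(a), work dominated by leaves), giving O(n^(log_4 17)).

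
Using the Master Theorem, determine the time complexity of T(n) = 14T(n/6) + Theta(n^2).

Master Theorem for T(n) = 14T(n/6) + O(n^2):

a = 14, b = 6, c = 2
log_b(a) = log_6(14) = 1.4729

Case 3: c = 2 > log_6(14) = 1.4729
T(n) = O(n^2) = O(n^2)

For T(n) = 14T(n/6) + O(n^2): log_6(14) = 1.4729. This is Case 3 of the Master Theorem (c > log_b(a), work dominated by root), giving O(n^2).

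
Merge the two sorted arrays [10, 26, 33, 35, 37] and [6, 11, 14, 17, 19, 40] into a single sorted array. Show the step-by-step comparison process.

Merging process:

Compare 10 vs 6: take 6 from right. Merged: [6]
Compare 10 vs 11: take 10 from left. Merged: [6, 10]
Compare 26 vs 11: take 11 from right. Merged: [6, 10, 11]
Compare 26 vs 14: take 14 from right. Merged: [6, 10, 11, 14]
Compare 26 vs 17: take 17 from right. Merged: [6, 10, 11, 14, 17]
Compare 26 vs 19: take 19 from right. Merged: [6, 10, 11, 14, 17, 19]
Compare 26 vs 40: take 26 from left. Merged: [6, 10, 11, 14, 17, 19, 26]
Compare 33 vs 40: take 33 from left. Merged: [6, 10, 11, 14, 17, 19, 26, 33]
Compare 35 vs 40: take 35 from left. Merged: [6, 10, 11, 14, 17, 19, 26, 33, 35]
Compare 37 vs 40: take 37 from left. Merged: [6, 10, 11, 14, 17, 19, 26, 33, 35, 37]
Append remaining from right: [40]. Merged: [6, 10, 11, 14, 17, 19, 26, 33, 35, 37, 40]

Final merged array: [6, 10, 11, 14, 17, 19, 26, 33, 35, 37, 40]
Total comparisons: 10

The merged array is [6, 10, 11, 14, 17, 19, 26, 33, 35, 37, 40], requiring 10 comparisons. The merge step runs in O(n) time where n is the total number of elements.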